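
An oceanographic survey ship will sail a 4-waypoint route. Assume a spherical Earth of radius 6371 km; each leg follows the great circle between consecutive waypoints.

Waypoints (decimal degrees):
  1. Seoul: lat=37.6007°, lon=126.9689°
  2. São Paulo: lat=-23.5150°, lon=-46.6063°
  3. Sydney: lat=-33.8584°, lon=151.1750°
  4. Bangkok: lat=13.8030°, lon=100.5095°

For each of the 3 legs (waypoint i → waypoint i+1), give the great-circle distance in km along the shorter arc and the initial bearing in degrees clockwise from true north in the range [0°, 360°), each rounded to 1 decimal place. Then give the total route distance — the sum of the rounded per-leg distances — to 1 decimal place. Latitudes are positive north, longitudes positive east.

Leg 1: φ1=0.6562560, φ2=-0.4104142, Δφ=-1.0666702, Δλ=-3.0294587 rad; a=sin²(Δφ/2)+cosφ1·cosφ2·sin²(Δλ/2)=0.9826850689; c=2·atan2(√a, √(1-a))=2.877654783; dist=6371·c=18333.539 ≈ 18333.5 km; running total=18333.5 km
Leg 1 bearing: y=sinΔλ·cosφ2=-0.10260648, x=cosφ1·sinφ2-sinφ1·cosφ2·cosΔλ=0.23985914; θ=atan2(y, x)=-23.1602° <0 so +360° → 336.8398° ≈ 336.8°
Leg 2: φ1=-0.4104142, φ2=-0.5909406, Δφ=-0.1805264, Δλ=3.4519349 rad; a=sin²(Δφ/2)+cosφ1·cosφ2·sin²(Δλ/2)=0.7513932170; c=2·atan2(√a, √(1-a))=2.097615599; dist=6371·c=13363.909 ≈ 13363.9 km; running total=31697.4 km
Leg 2 bearing: y=sinΔλ·cosφ2=-0.25359652, x=cosφ1·sinφ2-sinφ1·cosφ2·cosΔλ=-0.82637438; θ=atan2(y, x)=-162.9399° <0 so +360° → 197.0601° ≈ 197.1°
Leg 3: φ1=-0.5909406, φ2=0.2409078, Δφ=0.8318484, Δλ=-0.8842798 rad; a=sin²(Δφ/2)+cosφ1·cosφ2·sin²(Δλ/2)=0.3108842820; c=2·atan2(√a, √(1-a))=1.182911270; dist=6371·c=7536.328 ≈ 7536.3 km; running total=39233.7 km
Leg 3 bearing: y=sinΔλ·cosφ2=-0.75112258, x=cosφ1·sinφ2-sinφ1·cosφ2·cosΔλ=0.54106917; θ=atan2(y, x)=-54.2330° <0 so +360° → 305.7670° ≈ 305.8°

Leg 1: dist=18333.5 km, bearing=336.8°
Leg 2: dist=13363.9 km, bearing=197.1°
Leg 3: dist=7536.3 km, bearing=305.8°
Total: 39233.7 km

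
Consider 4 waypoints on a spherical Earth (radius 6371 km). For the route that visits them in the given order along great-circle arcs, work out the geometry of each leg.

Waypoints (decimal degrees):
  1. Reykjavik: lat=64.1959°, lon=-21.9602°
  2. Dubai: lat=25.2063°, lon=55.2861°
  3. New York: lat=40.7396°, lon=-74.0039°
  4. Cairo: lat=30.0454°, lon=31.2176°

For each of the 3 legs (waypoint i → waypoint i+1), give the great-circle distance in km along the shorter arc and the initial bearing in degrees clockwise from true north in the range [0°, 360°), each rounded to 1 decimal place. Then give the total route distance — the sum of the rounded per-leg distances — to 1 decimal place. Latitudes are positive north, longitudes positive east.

Leg 1: dist=6887.7 km, bearing=89.6°
Leg 2: dist=11006.6 km, bearing=323.6°
Leg 3: dist=9018.9 km, bearing=57.7°
Total: 26913.2 km

Leg 1: φ1=1.1204298, φ2=0.4399329, Δφ=-0.6804969, Δλ=1.3482023 rad; a=sin²(Δφ/2)+cosφ1·cosφ2·sin²(Δλ/2)=0.2648204118; c=2·atan2(√a, √(1-a))=1.081098583; dist=6371·c=6887.679 ≈ 6887.7 km; running total=6887.7 km
Leg 1 bearing: y=sinΔλ·cosφ2=0.88245755, x=cosφ1·sinφ2-sinφ1·cosφ2·cosΔλ=0.00555998; θ=atan2(y, x)=89.6390° ≈ 89.6°
Leg 2: φ1=0.4399329, φ2=0.7110402, Δφ=0.2711072, Δλ=-2.2565362 rad; a=sin²(Δφ/2)+cosφ1·cosφ2·sin²(Δλ/2)=0.5780877377; c=2·atan2(√a, √(1-a))=1.727613747; dist=6371·c=11006.627 ≈ 11006.6 km; running total=17894.3 km
Leg 2 bearing: y=sinΔλ·cosφ2=-0.58640968, x=cosφ1·sinφ2-sinφ1·cosφ2·cosΔλ=0.79481628; θ=atan2(y, x)=-36.4196° <0 so +360° → 323.5804° ≈ 323.6°
Leg 3: φ1=0.7110402, φ2=0.5243912, Δφ=-0.1866490, Δλ=1.8364616 rad; a=sin²(Δφ/2)+cosφ1·cosφ2·sin²(Δλ/2)=0.4227206834; c=2·atan2(√a, √(1-a))=1.415615624; dist=6371·c=9018.887 ≈ 9018.9 km; running total=26913.2 km
Leg 3 bearing: y=sinΔλ·cosφ2=0.83526098, x=cosφ1·sinφ2-sinφ1·cosφ2·cosΔλ=0.52768430; θ=atan2(y, x)=57.7169° ≈ 57.7°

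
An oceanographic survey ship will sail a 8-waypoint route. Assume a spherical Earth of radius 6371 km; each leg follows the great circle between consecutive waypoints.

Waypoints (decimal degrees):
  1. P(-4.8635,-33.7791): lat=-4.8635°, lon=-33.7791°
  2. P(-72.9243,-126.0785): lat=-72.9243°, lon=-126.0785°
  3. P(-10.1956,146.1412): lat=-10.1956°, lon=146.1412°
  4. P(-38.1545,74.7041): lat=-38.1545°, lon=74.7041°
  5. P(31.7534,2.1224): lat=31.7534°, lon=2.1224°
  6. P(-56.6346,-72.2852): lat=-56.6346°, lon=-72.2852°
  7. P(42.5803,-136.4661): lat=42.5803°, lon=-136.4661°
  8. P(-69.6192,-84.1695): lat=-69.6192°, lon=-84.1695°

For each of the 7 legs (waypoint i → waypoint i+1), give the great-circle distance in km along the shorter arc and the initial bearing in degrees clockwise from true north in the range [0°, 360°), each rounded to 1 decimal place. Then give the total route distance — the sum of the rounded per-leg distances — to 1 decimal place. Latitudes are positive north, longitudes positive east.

Leg 1: φ1=-0.0848841, φ2=-1.2727691, Δφ=-1.1878851, Δλ=-1.6109284 rad; a=sin²(Δφ/2)+cosφ1·cosφ2·sin²(Δλ/2)=0.4653469084; c=2·atan2(√a, √(1-a))=1.501434540; dist=6371·c=9565.639 ≈ 9565.6 km; running total=9565.6 km
Leg 1 bearing: y=sinΔλ·cosφ2=-0.29339850, x=cosφ1·sinφ2-sinφ1·cosφ2·cosΔλ=-0.95347468; θ=atan2(y, x)=-162.8961° <0 so +360° → 197.1039° ≈ 197.1°
Leg 2: φ1=-1.2727691, φ2=-0.1779468, Δφ=1.0948224, Δλ=4.7511301 rad; a=sin²(Δφ/2)+cosφ1·cosφ2·sin²(Δλ/2)=0.4098002615; c=2·atan2(√a, √(1-a))=1.389403750; dist=6371·c=8851.891 ≈ 8851.9 km; running total=18417.5 km
Leg 2 bearing: y=sinΔλ·cosφ2=-0.98347071, x=cosφ1·sinφ2-sinφ1·cosφ2·cosΔλ=-0.01553670; θ=atan2(y, x)=-90.9051° <0 so +360° → 269.0949° ≈ 269.1°
Leg 3: φ1=-0.1779468, φ2=-0.6659216, Δφ=-0.4879749, Δλ=-1.2468126 rad; a=sin²(Δφ/2)+cosφ1·cosφ2·sin²(Δλ/2)=0.3221345823; c=2·atan2(√a, √(1-a))=1.207100389; dist=6371·c=7690.437 ≈ 7690.4 km; running total=26107.9 km
Leg 3 bearing: y=sinΔλ·cosφ2=-0.74543780, x=cosφ1·sinφ2-sinφ1·cosφ2·cosΔλ=-0.56371807; θ=atan2(y, x)=-127.0975° <0 so +360° → 232.9025° ≈ 232.9°
Leg 4: φ1=-0.6659216, φ2=0.5542014, Δφ=1.2201230, Δλ=-1.2667896 rad; a=sin²(Δφ/2)+cosφ1·cosφ2·sin²(Δλ/2)=0.5624804898; c=2·atan2(√a, √(1-a))=1.696084829; dist=6371·c=10805.756 ≈ 10805.8 km; running total=36913.7 km
Leg 4 bearing: y=sinΔλ·cosφ2=-0.81132933, x=cosφ1·sinφ2-sinφ1·cosφ2·cosΔλ=0.57107747; θ=atan2(y, x)=-54.8591° <0 so +360° → 305.1409° ≈ 305.1°
Leg 5: φ1=0.5542014, φ2=-0.9884602, Δφ=-1.5426616, Δλ=-1.2986576 rad; a=sin²(Δφ/2)+cosφ1·cosφ2·sin²(Δλ/2)=0.6569115957; c=2·atan2(√a, √(1-a))=1.890013304; dist=6371·c=12041.275 ≈ 12041.3 km; running total=48955.0 km
Leg 5 bearing: y=sinΔλ·cosφ2=-0.52973638, x=cosφ1·sinφ2-sinφ1·cosφ2·cosΔλ=-0.78796851; θ=atan2(y, x)=-146.0878° <0 so +360° → 213.9122° ≈ 213.9°
Leg 6: φ1=-0.9884602, φ2=0.7431664, Δφ=1.7316267, Δλ=-1.1201680 rad; a=sin²(Δφ/2)+cosφ1·cosφ2·sin²(Δλ/2)=0.6943637343; c=2·atan2(√a, √(1-a))=1.970046361; dist=6371·c=12551.165 ≈ 12551.2 km; running total=61506.2 km
Leg 6 bearing: y=sinΔλ·cosφ2=-0.66282465, x=cosφ1·sinφ2-sinφ1·cosφ2·cosΔλ=0.63996441; θ=atan2(y, x)=-46.0053° <0 so +360° → 313.9947° ≈ 314.0°
Leg 7: φ1=0.7431664, φ2=-1.2150843, Δφ=-1.9582507, Δλ=0.9127479 rad; a=sin²(Δφ/2)+cosφ1·cosφ2·sin²(Δλ/2)=0.7387189169; c=2·atan2(√a, √(1-a))=2.068532747; dist=6371·c=13178.622 ≈ 13178.6 km; running total=74684.8 km
Leg 7 bearing: y=sinΔλ·cosφ2=0.27553724, x=cosφ1·sinφ2-sinφ1·cosφ2·cosΔλ=-0.83434546; θ=atan2(y, x)=161.7245° ≈ 161.7°

Leg 1: dist=9565.6 km, bearing=197.1°
Leg 2: dist=8851.9 km, bearing=269.1°
Leg 3: dist=7690.4 km, bearing=232.9°
Leg 4: dist=10805.8 km, bearing=305.1°
Leg 5: dist=12041.3 km, bearing=213.9°
Leg 6: dist=12551.2 km, bearing=314.0°
Leg 7: dist=13178.6 km, bearing=161.7°
Total: 74684.8 km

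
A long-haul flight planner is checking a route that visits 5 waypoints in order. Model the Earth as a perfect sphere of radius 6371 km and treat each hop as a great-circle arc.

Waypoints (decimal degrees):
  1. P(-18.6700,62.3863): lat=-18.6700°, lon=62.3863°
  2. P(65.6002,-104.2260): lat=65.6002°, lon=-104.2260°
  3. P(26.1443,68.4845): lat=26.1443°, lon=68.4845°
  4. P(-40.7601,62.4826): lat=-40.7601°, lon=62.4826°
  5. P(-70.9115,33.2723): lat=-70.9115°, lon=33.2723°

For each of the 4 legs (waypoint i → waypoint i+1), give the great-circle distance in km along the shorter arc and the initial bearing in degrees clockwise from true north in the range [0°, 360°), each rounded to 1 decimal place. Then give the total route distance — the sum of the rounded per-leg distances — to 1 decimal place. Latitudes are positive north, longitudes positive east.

Leg 1: dist=14704.6 km, bearing=352.6°
Leg 2: dist=9794.5 km, bearing=6.5°
Leg 3: dist=7465.2 km, bearing=184.9°
Leg 4: dist=3732.9 km, bearing=196.8°
Total: 35697.2 km

Leg 1: φ1=-0.3258530, φ2=1.1449395, Δφ=1.4707925, Δλ=-2.9079332 rad; a=sin²(Δφ/2)+cosφ1·cosφ2·sin²(Δλ/2)=0.8361268823; c=2·atan2(√a, √(1-a))=2.308045231; dist=6371·c=14704.556 ≈ 14704.6 km; running total=14704.6 km
Leg 1 bearing: y=sinΔλ·cosφ2=-0.09564908, x=cosφ1·sinφ2-sinφ1·cosφ2·cosΔλ=0.73411588; θ=atan2(y, x)=-7.4233° <0 so +360° → 352.5767° ≈ 352.6°
Leg 2: φ1=1.1449395, φ2=0.4563041, Δφ=-0.6886354, Δλ=3.0143669 rad; a=sin²(Δφ/2)+cosφ1·cosφ2·sin²(Δλ/2)=0.4832801172; c=2·atan2(√a, √(1-a))=1.537350326; dist=6371·c=9794.459 ≈ 9794.5 km; running total=24499.1 km
Leg 2 bearing: y=sinΔλ·cosφ2=0.11390109, x=cosφ1·sinφ2-sinφ1·cosφ2·cosΔλ=0.99292916; θ=atan2(y, x)=6.5439° ≈ 6.5°
Leg 3: φ1=0.4563041, φ2=-0.7113979, Δφ=-1.1677021, Δλ=-0.1047529 rad; a=sin²(Δφ/2)+cosφ1·cosφ2·sin²(Δλ/2)=0.3057303665; c=2·atan2(√a, √(1-a))=1.171750550; dist=6371·c=7465.223 ≈ 7465.2 km; running total=31964.3 km
Leg 3 bearing: y=sinΔλ·cosφ2=-0.07920005, x=cosφ1·sinφ2-sinφ1·cosφ2·cosΔλ=-0.91802211; θ=atan2(y, x)=-175.0692° <0 so +360° → 184.9308° ≈ 184.9°
Leg 4: φ1=-0.7113979, φ2=-1.2376392, Δφ=-0.5262412, Δλ=-0.5098159 rad; a=sin²(Δφ/2)+cosφ1·cosφ2·sin²(Δλ/2)=0.0833993575; c=2·atan2(√a, √(1-a))=0.585924385; dist=6371·c=3732.924 ≈ 3732.9 km; running total=35697.2 km
Leg 4 bearing: y=sinΔλ·cosφ2=-0.15959520, x=cosφ1·sinφ2-sinφ1·cosφ2·cosΔλ=-0.52943837; θ=atan2(y, x)=-163.2250° <0 so +360° → 196.7750° ≈ 196.8°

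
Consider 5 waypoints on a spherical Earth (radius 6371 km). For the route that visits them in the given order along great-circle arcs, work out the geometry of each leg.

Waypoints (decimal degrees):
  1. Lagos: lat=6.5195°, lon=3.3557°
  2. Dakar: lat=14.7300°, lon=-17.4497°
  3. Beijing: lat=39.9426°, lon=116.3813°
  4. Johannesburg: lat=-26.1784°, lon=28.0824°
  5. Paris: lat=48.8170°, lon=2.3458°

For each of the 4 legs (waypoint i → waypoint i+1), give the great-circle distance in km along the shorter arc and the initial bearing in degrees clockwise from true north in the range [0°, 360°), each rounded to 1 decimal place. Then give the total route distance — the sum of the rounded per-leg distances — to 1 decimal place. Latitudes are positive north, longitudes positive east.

Leg 1: φ1=0.1137867, φ2=0.2570870, Δφ=0.1433003, Δλ=-0.3631227 rad; a=sin²(Δφ/2)+cosφ1·cosφ2·sin²(Δλ/2)=0.0364534134; c=2·atan2(√a, √(1-a))=0.384214434; dist=6371·c=2447.830 ≈ 2447.8 km; running total=2447.8 km
Leg 1 bearing: y=sinΔλ·cosφ2=-0.34352149, x=cosφ1·sinφ2-sinφ1·cosφ2·cosΔλ=0.14997077; θ=atan2(y, x)=-66.4154° <0 so +360° → 293.5846° ≈ 293.6°
Leg 2: φ1=0.2570870, φ2=0.6971299, Δφ=0.4400429, Δλ=2.3357916 rad; a=sin²(Δφ/2)+cosφ1·cosφ2·sin²(Δλ/2)=0.6751321929; c=2·atan2(√a, √(1-a))=1.928649683; dist=6371·c=12287.427 ≈ 12287.4 km; running total=14735.2 km
Leg 2 bearing: y=sinΔλ·cosφ2=0.55307772, x=cosφ1·sinφ2-sinφ1·cosφ2·cosΔλ=0.75592321; θ=atan2(y, x)=36.1914° ≈ 36.2°
Leg 3: φ1=0.6971299, φ2=-0.4568993, Δφ=-1.1540292, Δλ=-1.5411065 rad; a=sin²(Δφ/2)+cosφ1·cosφ2·sin²(Δλ/2)=0.6314067118; c=2·atan2(√a, √(1-a))=1.836733305; dist=6371·c=11701.828 ≈ 11701.8 km; running total=26437.0 km
Leg 3 bearing: y=sinΔλ·cosφ2=-0.89702925, x=cosφ1·sinφ2-sinφ1·cosφ2·cosΔλ=-0.35534158; θ=atan2(y, x)=-111.6101° <0 so +360° → 248.3899° ≈ 248.4°
Leg 4: φ1=-0.4568993, φ2=0.8520174, Δφ=1.3089167, Δλ=-0.4491884 rad; a=sin²(Δφ/2)+cosφ1·cosφ2·sin²(Δλ/2)=0.3998615793; c=2·atan2(√a, √(1-a))=1.369155848; dist=6371·c=8722.892 ≈ 8722.9 km; running total=35159.9 km
Leg 4 bearing: y=sinΔλ·cosφ2=-0.28592880, x=cosφ1·sinφ2-sinφ1·cosφ2·cosΔλ=0.93708799; θ=atan2(y, x)=-16.9682° <0 so +360° → 343.0318° ≈ 343.0°

Leg 1: dist=2447.8 km, bearing=293.6°
Leg 2: dist=12287.4 km, bearing=36.2°
Leg 3: dist=11701.8 km, bearing=248.4°
Leg 4: dist=8722.9 km, bearing=343.0°
Total: 35159.9 km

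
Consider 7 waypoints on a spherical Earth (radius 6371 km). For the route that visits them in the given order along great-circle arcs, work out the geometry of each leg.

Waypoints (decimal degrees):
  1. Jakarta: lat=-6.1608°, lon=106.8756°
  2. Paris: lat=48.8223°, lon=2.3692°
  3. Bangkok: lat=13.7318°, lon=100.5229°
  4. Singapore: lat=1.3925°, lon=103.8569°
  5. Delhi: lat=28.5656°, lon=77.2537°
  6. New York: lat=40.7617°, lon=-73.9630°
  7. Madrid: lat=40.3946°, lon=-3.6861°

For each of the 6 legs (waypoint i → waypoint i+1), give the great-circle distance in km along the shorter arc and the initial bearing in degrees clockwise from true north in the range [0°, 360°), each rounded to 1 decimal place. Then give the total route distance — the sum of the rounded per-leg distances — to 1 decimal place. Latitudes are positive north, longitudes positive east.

Leg 1: dist=11582.8 km, bearing=318.9°
Leg 2: dist=9446.4 km, bearing=74.9°
Leg 3: dist=1420.2 km, bearing=164.8°
Leg 4: dist=4134.9 km, bearing=319.4°
Leg 5: dist=11754.9 km, bearing=337.7°
Leg 6: dist=5764.9 km, bearing=65.7°
Total: 44104.1 km

Leg 1: φ1=-0.1075262, φ2=0.8521099, Δφ=0.9596361, Δλ=-1.8239808 rad; a=sin²(Δφ/2)+cosφ1·cosφ2·sin²(Δλ/2)=0.6223720506; c=2·atan2(√a, √(1-a))=1.818052085; dist=6371·c=11582.810 ≈ 11582.8 km; running total=11582.8 km
Leg 1 bearing: y=sinΔλ·cosφ2=-0.63740666, x=cosφ1·sinφ2-sinφ1·cosφ2·cosΔλ=0.73062512; θ=atan2(y, x)=-41.1019° <0 so +360° → 318.8981° ≈ 318.9°
Leg 2: φ1=0.8521099, φ2=0.2396651, Δφ=-0.6124448, Δλ=1.7131052 rad; a=sin²(Δφ/2)+cosφ1·cosφ2·sin²(Δλ/2)=0.4560218272; c=2·atan2(√a, √(1-a))=1.482726175; dist=6371·c=9446.448 ≈ 9446.4 km; running total=21029.2 km
Leg 2 bearing: y=sinΔλ·cosφ2=0.96159762, x=cosφ1·sinφ2-sinφ1·cosφ2·cosΔλ=0.25998788; θ=atan2(y, x)=74.8706° ≈ 74.9°
Leg 3: φ1=0.2396651, φ2=0.0243037, Δφ=-0.2153614, Δλ=0.0581893 rad; a=sin²(Δφ/2)+cosφ1·cosφ2·sin²(Δλ/2)=0.0123722162; c=2·atan2(√a, √(1-a))=0.222922224; dist=6371·c=1420.237 ≈ 1420.2 km; running total=22449.4 km
Leg 3 bearing: y=sinΔλ·cosφ2=0.05813927, x=cosφ1·sinφ2-sinφ1·cosφ2·cosΔλ=-0.21329886; θ=atan2(y, x)=164.7532° ≈ 164.8°
Leg 4: φ1=0.0243037, φ2=0.4985638, Δφ=0.4742601, Δλ=-0.4643134 rad; a=sin²(Δφ/2)+cosφ1·cosφ2·sin²(Δλ/2)=0.1016624034; c=2·atan2(√a, √(1-a))=0.649022160; dist=6371·c=4134.920 ≈ 4134.9 km; running total=26584.3 km
Leg 4 bearing: y=sinΔλ·cosφ2=-0.39329733, x=cosφ1·sinφ2-sinφ1·cosφ2·cosΔλ=0.45893991; θ=atan2(y, x)=-40.5956° <0 so +360° → 319.4044° ≈ 319.4°
Leg 5: φ1=0.4985638, φ2=0.7114259, Δφ=0.2128621, Δλ=-2.6392293 rad; a=sin²(Δφ/2)+cosφ1·cosφ2·sin²(Δλ/2)=0.6354190024; c=2·atan2(√a, √(1-a))=1.845059793; dist=6371·c=11754.876 ≈ 11754.9 km; running total=38339.2 km
Leg 5 bearing: y=sinΔλ·cosφ2=-0.36470201, x=cosφ1·sinφ2-sinφ1·cosφ2·cosΔλ=0.89086431; θ=atan2(y, x)=-22.2632° <0 so +360° → 337.7368° ≈ 337.7°
Leg 6: φ1=0.7114259, φ2=0.7050188, Δφ=-0.0064071, Δλ=1.2265633 rad; a=sin²(Δφ/2)+cosφ1·cosφ2·sin²(Δλ/2)=0.1911022386; c=2·atan2(√a, √(1-a))=0.904860192; dist=6371·c=5764.864 ≈ 5764.9 km; running total=44104.1 km
Leg 6 bearing: y=sinΔλ·cosφ2=0.71691983, x=cosφ1·sinφ2-sinφ1·cosφ2·cosΔλ=0.32303971; θ=atan2(y, x)=65.7440° ≈ 65.7°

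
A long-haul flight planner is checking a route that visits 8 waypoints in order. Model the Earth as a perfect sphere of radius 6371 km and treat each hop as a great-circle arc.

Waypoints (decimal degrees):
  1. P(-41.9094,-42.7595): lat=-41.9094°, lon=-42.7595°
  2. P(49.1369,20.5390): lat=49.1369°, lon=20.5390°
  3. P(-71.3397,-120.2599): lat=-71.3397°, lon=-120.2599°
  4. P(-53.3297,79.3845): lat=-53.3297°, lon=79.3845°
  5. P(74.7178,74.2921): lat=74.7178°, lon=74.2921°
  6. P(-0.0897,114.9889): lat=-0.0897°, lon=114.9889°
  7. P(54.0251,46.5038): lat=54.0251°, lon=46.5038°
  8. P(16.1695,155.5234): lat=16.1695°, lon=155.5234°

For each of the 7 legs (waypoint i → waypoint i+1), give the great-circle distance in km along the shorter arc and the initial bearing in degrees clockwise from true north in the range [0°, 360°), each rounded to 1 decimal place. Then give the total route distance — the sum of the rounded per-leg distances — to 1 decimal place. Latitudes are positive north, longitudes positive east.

Leg 1: dist=11857.9 km, bearing=37.6°
Leg 2: dist=16845.0 km, bearing=205.1°
Leg 3: dist=6065.9 km, bearing=194.3°
Leg 4: dist=14243.3 km, bearing=358.3°
Leg 5: dist=8735.6 km, bearing=138.3°
Leg 6: dist=8632.4 km, bearing=326.0°
Leg 7: dist=9743.1 km, bearing=65.3°
Total: 76123.2 km

Leg 1: φ1=-0.7314570, φ2=0.8576007, Δφ=1.5890577, Δλ=1.1047672 rad; a=sin²(Δφ/2)+cosφ1·cosφ2·sin²(Δλ/2)=0.6431869616; c=2·atan2(√a, √(1-a))=1.861236430; dist=6371·c=11857.937 ≈ 11857.9 km; running total=11857.9 km
Leg 1 bearing: y=sinΔλ·cosφ2=0.58448401, x=cosφ1·sinφ2-sinφ1·cosφ2·cosΔλ=0.75918932; θ=atan2(y, x)=37.5919° ≈ 37.6°
Leg 2: φ1=0.8576007, φ2=-1.2451127, Δφ=-2.1027133, Δλ=-2.4574044 rad; a=sin²(Δφ/2)+cosφ1·cosφ2·sin²(Δλ/2)=0.9393690340; c=2·atan2(√a, √(1-a))=2.644008185; dist=6371·c=16844.976 ≈ 16845.0 km; running total=28702.9 km
Leg 2 bearing: y=sinΔλ·cosφ2=-0.20222670, x=cosφ1·sinφ2-sinφ1·cosφ2·cosΔλ=-0.43234681; θ=atan2(y, x)=-154.9325° <0 so +360° → 205.0675° ≈ 205.1°
Leg 3: φ1=-1.2451127, φ2=-0.9307789, Δφ=0.3143338, Δλ=3.4844521 rad; a=sin²(Δφ/2)+cosφ1·cosφ2·sin²(Δλ/2)=0.2100190946; c=2·atan2(√a, √(1-a))=0.952114515; dist=6371·c=6065.922 ≈ 6065.9 km; running total=34768.8 km
Leg 3 bearing: y=sinΔλ·cosφ2=-0.20077077, x=cosφ1·sinφ2-sinφ1·cosφ2·cosΔλ=-0.78951593; θ=atan2(y, x)=-165.7323° <0 so +360° → 194.2677° ≈ 194.3°
Leg 4: φ1=-0.9307789, φ2=1.3040716, Δφ=2.2348505, Δλ=-0.0888791 rad; a=sin²(Δφ/2)+cosφ1·cosφ2·sin²(Δλ/2)=0.8084679323; c=2·atan2(√a, √(1-a))=2.235639690; dist=6371·c=14243.260 ≈ 14243.3 km; running total=49012.1 km
Leg 4 bearing: y=sinΔλ·cosφ2=-0.02339535, x=cosφ1·sinφ2-sinφ1·cosφ2·cosΔλ=0.78666562; θ=atan2(y, x)=-1.7035° <0 so +360° → 358.2965° ≈ 358.3°
Leg 5: φ1=1.3040716, φ2=-0.0015656, Δφ=-1.3056372, Δλ=0.7102932 rad; a=sin²(Δφ/2)+cosφ1·cosφ2·sin²(Δλ/2)=0.4008384086; c=2·atan2(√a, √(1-a))=1.371149502; dist=6371·c=8735.593 ≈ 8735.6 km; running total=57747.7 km
Leg 5 bearing: y=sinΔλ·cosφ2=0.65205526, x=cosφ1·sinφ2-sinφ1·cosφ2·cosΔλ=-0.73177309; θ=atan2(y, x)=138.2970° ≈ 138.3°
Leg 6: φ1=-0.0015656, φ2=0.9429159, Δφ=0.9444814, Δλ=-1.1952905 rad; a=sin²(Δφ/2)+cosφ1·cosφ2·sin²(Δλ/2)=0.3929155009; c=2·atan2(√a, √(1-a))=1.354955318; dist=6371·c=8632.420 ≈ 8632.4 km; running total=66380.1 km
Leg 6 bearing: y=sinΔλ·cosφ2=-0.54649991, x=cosφ1·sinφ2-sinφ1·cosφ2·cosΔλ=0.80961070; θ=atan2(y, x)=-34.0200° <0 so +360° → 325.9800° ≈ 326.0°
Leg 7: φ1=0.9429159, φ2=0.2822110, Δφ=-0.6607049, Δλ=1.9027510 rad; a=sin²(Δφ/2)+cosφ1·cosφ2·sin²(Δλ/2)=0.4792495933; c=2·atan2(√a, √(1-a))=1.529283591; dist=6371·c=9743.066 ≈ 9743.1 km; running total=76123.2 km
Leg 7 bearing: y=sinΔλ·cosφ2=0.90800879, x=cosφ1·sinφ2-sinφ1·cosφ2·cosΔλ=0.41689053; θ=atan2(y, x)=65.3389° ≈ 65.3°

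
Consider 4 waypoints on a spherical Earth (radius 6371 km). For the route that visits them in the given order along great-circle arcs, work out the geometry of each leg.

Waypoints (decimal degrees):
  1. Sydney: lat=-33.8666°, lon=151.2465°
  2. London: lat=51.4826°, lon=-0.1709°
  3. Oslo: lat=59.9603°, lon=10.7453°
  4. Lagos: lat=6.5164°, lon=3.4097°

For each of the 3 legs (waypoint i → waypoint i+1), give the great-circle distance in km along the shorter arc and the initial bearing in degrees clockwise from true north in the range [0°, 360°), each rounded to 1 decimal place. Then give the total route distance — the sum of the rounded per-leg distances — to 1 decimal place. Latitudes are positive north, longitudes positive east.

Leg 1: dist=16999.9 km, bearing=319.2°
Leg 2: dist=1161.3 km, bearing=31.5°
Leg 3: dist=5974.9 km, bearing=189.1°
Total: 24136.1 km

Leg 1: φ1=-0.5910837, φ2=0.8985409, Δφ=1.4896246, Δλ=-2.6427322 rad; a=sin²(Δφ/2)+cosφ1·cosφ2·sin²(Δλ/2)=0.9450435099; c=2·atan2(√a, √(1-a))=2.668332381; dist=6371·c=16999.946 ≈ 16999.9 km; running total=16999.9 km
Leg 1 bearing: y=sinΔλ·cosφ2=-0.29794038, x=cosφ1·sinφ2-sinφ1·cosφ2·cosΔλ=0.34492988; θ=atan2(y, x)=-40.8195° <0 so +360° → 319.1805° ≈ 319.2°
Leg 2: φ1=0.8985409, φ2=1.0465047, Δφ=0.1479638, Δλ=0.1905236 rad; a=sin²(Δφ/2)+cosφ1·cosφ2·sin²(Δλ/2)=0.0082838649; c=2·atan2(√a, √(1-a))=0.182283742; dist=6371·c=1161.330 ≈ 1161.3 km; running total=18161.2 km
Leg 2 bearing: y=sinΔλ·cosφ2=0.09480015, x=cosφ1·sinφ2-sinφ1·cosφ2·cosΔλ=0.15451182; θ=atan2(y, x)=31.5310° ≈ 31.5°
Leg 3: φ1=1.0465047, φ2=0.1137326, Δφ=-0.9327720, Δλ=-0.1280304 rad; a=sin²(Δφ/2)+cosφ1·cosφ2·sin²(Δλ/2)=0.2042306037; c=2·atan2(√a, √(1-a))=0.937830302; dist=6371·c=5974.917 ≈ 5974.9 km; running total=24136.1 km
Leg 3 bearing: y=sinΔλ·cosφ2=-0.12685599, x=cosφ1·sinφ2-sinφ1·cosφ2·cosΔλ=-0.79623452; θ=atan2(y, x)=-170.9477° <0 so +360° → 189.0523° ≈ 189.1°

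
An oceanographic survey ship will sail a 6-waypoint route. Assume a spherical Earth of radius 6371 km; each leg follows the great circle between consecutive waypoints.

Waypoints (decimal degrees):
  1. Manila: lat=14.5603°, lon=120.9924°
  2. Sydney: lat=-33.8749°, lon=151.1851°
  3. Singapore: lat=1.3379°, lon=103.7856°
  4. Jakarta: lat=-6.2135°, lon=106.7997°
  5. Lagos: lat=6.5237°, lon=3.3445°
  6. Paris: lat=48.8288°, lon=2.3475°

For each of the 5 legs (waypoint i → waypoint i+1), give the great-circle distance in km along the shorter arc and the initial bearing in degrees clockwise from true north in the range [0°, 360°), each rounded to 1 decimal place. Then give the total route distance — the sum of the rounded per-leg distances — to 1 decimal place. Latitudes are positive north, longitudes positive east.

Leg 1: φ1=0.2541252, φ2=-0.5912285, Δφ=-0.8453537, Δλ=0.5269620 rad; a=sin²(Δφ/2)+cosφ1·cosφ2·sin²(Δλ/2)=0.2227747358; c=2·atan2(√a, √(1-a))=0.983093757; dist=6371·c=6263.290 ≈ 6263.3 km; running total=6263.3 km
Leg 1 bearing: y=sinΔλ·cosφ2=0.41754417, x=cosφ1·sinφ2-sinφ1·cosφ2·cosΔλ=-0.71988991; θ=atan2(y, x)=149.8858° ≈ 149.9°
Leg 2: φ1=-0.5912285, φ2=0.0233508, Δφ=0.6145793, Δλ=-0.8272773 rad; a=sin²(Δφ/2)+cosφ1·cosφ2·sin²(Δλ/2)=0.2255906349; c=2·atan2(√a, √(1-a))=0.989845847; dist=6371·c=6306.308 ≈ 6306.3 km; running total=12569.6 km
Leg 2 bearing: y=sinΔλ·cosφ2=-0.73589051, x=cosφ1·sinφ2-sinφ1·cosφ2·cosΔλ=0.39656419; θ=atan2(y, x)=-61.6802° <0 so +360° → 298.3198° ≈ 298.3°
Leg 3: φ1=0.0233508, φ2=-0.1084460, Δφ=-0.1317968, Δλ=0.0526060 rad; a=sin²(Δφ/2)+cosφ1·cosφ2·sin²(Δλ/2)=0.0050237529; c=2·atan2(√a, √(1-a))=0.141875836; dist=6371·c=903.891 ≈ 903.9 km; running total=13473.5 km
Leg 3 bearing: y=sinΔλ·cosφ2=0.05227282, x=cosφ1·sinφ2-sinφ1·cosφ2·cosΔλ=-0.13138345; θ=atan2(y, x)=158.3041° ≈ 158.3°
Leg 4: φ1=-0.1084460, φ2=0.1138600, Δφ=0.2223061, Δλ=-1.8056339 rad; a=sin²(Δφ/2)+cosφ1·cosφ2·sin²(Δλ/2)=0.6210585767; c=2·atan2(√a, √(1-a))=1.815343663; dist=6371·c=11565.554 ≈ 11565.6 km; running total=25039.1 km
Leg 4 bearing: y=sinΔλ·cosφ2=-0.96625483, x=cosφ1·sinφ2-sinφ1·cosφ2·cosΔλ=0.08792550; θ=atan2(y, x)=-84.8006° <0 so +360° → 275.1994° ≈ 275.2°
Leg 5: φ1=0.1138600, φ2=0.8522233, Δφ=0.7383633, Δλ=-0.0174009 rad; a=sin²(Δφ/2)+cosφ1·cosφ2·sin²(Δλ/2)=0.1302639160; c=2·atan2(√a, √(1-a))=0.738510386; dist=6371·c=4705.0497 ≈ 4705.0 km; running total=29744.1 km
Leg 5 bearing: y=sinΔλ·cosφ2=-0.01145465, x=cosφ1·sinφ2-sinφ1·cosφ2·cosΔλ=0.67308967; θ=atan2(y, x)=-0.9750° <0 so +360° → 359.0250° ≈ 359.0°

Leg 1: dist=6263.3 km, bearing=149.9°
Leg 2: dist=6306.3 km, bearing=298.3°
Leg 3: dist=903.9 km, bearing=158.3°
Leg 4: dist=11565.6 km, bearing=275.2°
Leg 5: dist=4705.0 km, bearing=359.0°
Total: 29744.1 km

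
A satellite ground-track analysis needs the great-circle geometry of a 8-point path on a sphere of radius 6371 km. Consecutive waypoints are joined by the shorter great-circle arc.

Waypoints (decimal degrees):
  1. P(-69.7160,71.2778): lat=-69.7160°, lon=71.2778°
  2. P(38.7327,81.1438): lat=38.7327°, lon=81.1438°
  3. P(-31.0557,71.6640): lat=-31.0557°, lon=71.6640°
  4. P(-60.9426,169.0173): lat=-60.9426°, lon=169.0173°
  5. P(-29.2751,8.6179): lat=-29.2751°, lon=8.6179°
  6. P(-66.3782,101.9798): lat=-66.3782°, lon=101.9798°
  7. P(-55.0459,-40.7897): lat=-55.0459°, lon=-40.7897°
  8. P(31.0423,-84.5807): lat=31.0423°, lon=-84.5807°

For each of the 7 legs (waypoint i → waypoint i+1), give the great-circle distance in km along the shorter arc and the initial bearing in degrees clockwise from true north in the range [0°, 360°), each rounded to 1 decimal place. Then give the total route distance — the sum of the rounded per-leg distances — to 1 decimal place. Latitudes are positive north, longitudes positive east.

Leg 1: φ1=-1.2167737, φ2=0.6760131, Δφ=1.8927869, Δλ=0.1721942 rad; a=sin²(Δφ/2)+cosφ1·cosφ2·sin²(Δλ/2)=0.6602273998; c=2·atan2(√a, √(1-a))=1.897005894; dist=6371·c=12085.825 ≈ 12085.8 km; running total=12085.8 km
Leg 1 bearing: y=sinΔλ·cosφ2=0.13366129, x=cosφ1·sinφ2-sinφ1·cosφ2·cosΔλ=0.93778643; θ=atan2(y, x)=8.1116° ≈ 8.1°
Leg 2: φ1=0.6760131, φ2=-0.5420242, Δφ=-1.2180374, Δλ=-0.1654537 rad; a=sin²(Δφ/2)+cosφ1·cosφ2·sin²(Δλ/2)=0.3318188885; c=2·atan2(√a, √(1-a))=1.227744963; dist=6371·c=7821.963 ≈ 7822.0 km; running total=19907.8 km
Leg 2 bearing: y=sinΔλ·cosφ2=-0.14109282, x=cosφ1·sinφ2-sinφ1·cosφ2·cosΔλ=-0.93110326; θ=atan2(y, x)=-171.3834° <0 so +360° → 188.6166° ≈ 188.6°
Leg 3: φ1=-0.5420242, φ2=-1.0636490, Δφ=-0.5216248, Δλ=1.6991356 rad; a=sin²(Δφ/2)+cosφ1·cosφ2·sin²(Δλ/2)=0.3011557239; c=2·atan2(√a, √(1-a))=1.161800093; dist=6371·c=7401.828 ≈ 7401.8 km; running total=27309.6 km
Leg 3 bearing: y=sinΔλ·cosφ2=0.48169122, x=cosφ1·sinφ2-sinφ1·cosφ2·cosΔλ=-0.78090805; θ=atan2(y, x)=148.3323° ≈ 148.3°
Leg 4: φ1=-1.0636490, φ2=-0.5109469, Δφ=0.5527021, Δλ=-2.7994976 rad; a=sin²(Δφ/2)+cosφ1·cosφ2·sin²(Δλ/2)=0.4858256524; c=2·atan2(√a, √(1-a))=1.542443833; dist=6371·c=9826.910 ≈ 9826.9 km; running total=37136.5 km
Leg 4 bearing: y=sinΔλ·cosφ2=-0.29261693, x=cosφ1·sinφ2-sinφ1·cosφ2·cosΔλ=-0.95580944; θ=atan2(y, x)=-162.9783° <0 so +360° → 197.0217° ≈ 197.0°
Leg 5: φ1=-0.5109469, φ2=-1.1585181, Δφ=-0.6475713, Δλ=1.6294726 rad; a=sin²(Δφ/2)+cosφ1·cosφ2·sin²(Δλ/2)=0.2862334199; c=2·atan2(√a, √(1-a))=1.129034122; dist=6371·c=7193.076 ≈ 7193.1 km; running total=44329.6 km
Leg 5 bearing: y=sinΔλ·cosφ2=0.40000808, x=cosφ1·sinφ2-sinφ1·cosφ2·cosΔλ=-0.81068424; θ=atan2(y, x)=153.7373° ≈ 153.7°
Leg 6: φ1=-1.1585181, φ2=-0.9607322, Δφ=0.1977859, Δλ=-2.4917978 rad; a=sin²(Δφ/2)+cosφ1·cosφ2·sin²(Δλ/2)=0.2159236587; c=2·atan2(√a, √(1-a))=0.966537039; dist=6371·c=6157.807 ≈ 6157.8 km; running total=50487.4 km
Leg 6 bearing: y=sinΔλ·cosφ2=-0.34662982, x=cosφ1·sinφ2-sinφ1·cosφ2·cosΔλ=-0.74635802; θ=atan2(y, x)=-155.0885° <0 so +360° → 204.9115° ≈ 204.9°
Leg 7: φ1=-0.9607322, φ2=0.5417903, Δφ=1.5025225, Δλ=-0.7642971 rad; a=sin²(Δφ/2)+cosφ1·cosφ2·sin²(Δλ/2)=0.5341527619; c=2·atan2(√a, √(1-a))=1.639155077; dist=6371·c=10443.057 ≈ 10443.1 km; running total=60930.5 km
Leg 7 bearing: y=sinΔλ·cosφ2=-0.59292201, x=cosφ1·sinφ2-sinφ1·cosφ2·cosΔλ=0.80235768; θ=atan2(y, x)=-36.4635° <0 so +360° → 323.5365° ≈ 323.5°

Leg 1: dist=12085.8 km, bearing=8.1°
Leg 2: dist=7822.0 km, bearing=188.6°
Leg 3: dist=7401.8 km, bearing=148.3°
Leg 4: dist=9826.9 km, bearing=197.0°
Leg 5: dist=7193.1 km, bearing=153.7°
Leg 6: dist=6157.8 km, bearing=204.9°
Leg 7: dist=10443.1 km, bearing=323.5°
Total: 60930.5 km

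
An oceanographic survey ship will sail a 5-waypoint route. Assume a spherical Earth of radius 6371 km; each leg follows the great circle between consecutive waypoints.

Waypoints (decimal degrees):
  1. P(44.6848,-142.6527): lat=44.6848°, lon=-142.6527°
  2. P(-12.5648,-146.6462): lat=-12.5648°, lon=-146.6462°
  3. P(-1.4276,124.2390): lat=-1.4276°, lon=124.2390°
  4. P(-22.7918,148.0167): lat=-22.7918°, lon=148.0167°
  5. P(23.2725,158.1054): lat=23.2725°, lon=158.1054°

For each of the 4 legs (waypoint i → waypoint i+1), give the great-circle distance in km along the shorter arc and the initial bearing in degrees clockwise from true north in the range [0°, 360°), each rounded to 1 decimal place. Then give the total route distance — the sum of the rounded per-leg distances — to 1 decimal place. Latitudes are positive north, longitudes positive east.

Leg 1: dist=6378.6 km, bearing=184.6°
Leg 2: dist=9877.0 km, bearing=268.8°
Leg 3: dist=3497.6 km, bearing=134.6°
Leg 4: dist=5237.0 km, bearing=12.7°
Total: 24990.2 km

Leg 1: φ1=0.7798969, φ2=-0.2192971, Δφ=-0.9991940, Δλ=-0.0696997 rad; a=sin²(Δφ/2)+cosφ1·cosφ2·sin²(Δλ/2)=0.2303523088; c=2·atan2(√a, √(1-a))=1.001196164; dist=6371·c=6378.621 ≈ 6378.6 km; running total=6378.6 km
Leg 1 bearing: y=sinΔλ·cosφ2=-0.06797539, x=cosφ1·sinφ2-sinφ1·cosφ2·cosΔλ=-0.83936871; θ=atan2(y, x)=-175.3701° <0 so +360° → 184.6299° ≈ 184.6°
Leg 2: φ1=-0.2192971, φ2=-0.0249163, Δφ=0.1943808, Δλ=4.7278386 rad; a=sin²(Δφ/2)+cosφ1·cosφ2·sin²(Δλ/2)=0.4897529048; c=2·atan2(√a, √(1-a))=1.550300702; dist=6371·c=9876.966 ≈ 9877.0 km; running total=16255.6 km
Leg 2 bearing: y=sinΔλ·cosφ2=-0.99957030, x=cosφ1·sinφ2-sinφ1·cosφ2·cosΔλ=-0.02095728; θ=atan2(y, x)=-91.2011° <0 so +360° → 268.7989° ≈ 268.8°
Leg 3: φ1=-0.0249163, φ2=-0.3977920, Δφ=-0.3728756, Δλ=0.4149992 rad; a=sin²(Δφ/2)+cosφ1·cosφ2·sin²(Δλ/2)=0.0734738095; c=2·atan2(√a, √(1-a))=0.548989272; dist=6371·c=3497.611 ≈ 3497.6 km; running total=19753.2 km
Leg 3 bearing: y=sinΔλ·cosφ2=0.37170758, x=cosφ1·sinφ2-sinφ1·cosφ2·cosΔλ=-0.36624460; θ=atan2(y, x)=134.5759° ≈ 134.6°
Leg 4: φ1=-0.3977920, φ2=0.4061818, Δφ=0.8039737, Δλ=0.1760810 rad; a=sin²(Δφ/2)+cosφ1·cosφ2·sin²(Δλ/2)=0.1596222226; c=2·atan2(√a, √(1-a))=0.822002727; dist=6371·c=5236.979 ≈ 5237.0 km; running total=24990.2 km
Leg 4 bearing: y=sinΔλ·cosφ2=0.16091984, x=cosφ1·sinφ2-sinφ1·cosφ2·cosΔλ=0.71461646; θ=atan2(y, x)=12.6904° ≈ 12.7°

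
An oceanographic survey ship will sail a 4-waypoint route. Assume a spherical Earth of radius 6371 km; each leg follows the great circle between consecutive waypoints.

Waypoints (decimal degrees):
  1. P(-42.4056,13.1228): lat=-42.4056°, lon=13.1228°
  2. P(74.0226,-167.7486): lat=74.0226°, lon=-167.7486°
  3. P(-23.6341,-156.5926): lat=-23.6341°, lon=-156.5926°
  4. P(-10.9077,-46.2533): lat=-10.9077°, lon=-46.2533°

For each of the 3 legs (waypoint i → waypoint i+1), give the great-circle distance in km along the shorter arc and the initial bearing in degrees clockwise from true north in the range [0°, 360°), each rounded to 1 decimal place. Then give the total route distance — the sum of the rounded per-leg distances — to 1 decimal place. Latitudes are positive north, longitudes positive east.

Leg 1: dist=16499.2 km, bearing=0.5°
Leg 2: dist=10889.6 km, bearing=169.7°
Leg 3: dist=11530.7 km, bearing=108.6°
Total: 38919.5 km

Leg 1: φ1=-0.7401173, φ2=1.2919381, Δφ=2.0320554, Δλ=-3.1568015 rad; a=sin²(Δφ/2)+cosφ1·cosφ2·sin²(Δλ/2)=0.9257739605; c=2·atan2(√a, √(1-a))=2.589727067; dist=6371·c=16499.151 ≈ 16499.2 km; running total=16499.2 km
Leg 1 bearing: y=sinΔλ·cosφ2=0.00418618, x=cosφ1·sinφ2-sinφ1·cosφ2·cosΔλ=0.52426006; θ=atan2(y, x)=0.4575° ≈ 0.5°
Leg 2: φ1=1.2919381, φ2=-0.4124929, Δφ=-1.7044310, Δλ=0.1947089 rad; a=sin²(Δφ/2)+cosφ1·cosφ2·sin²(Δλ/2)=0.5690011223; c=2·atan2(√a, √(1-a))=1.709240402; dist=6371·c=10889.571 ≈ 10889.6 km; running total=27388.8 km
Leg 2 bearing: y=sinΔλ·cosφ2=0.17725262, x=cosφ1·sinφ2-sinφ1·cosφ2·cosΔλ=-0.97444183; θ=atan2(y, x)=169.6905° ≈ 169.7°
Leg 3: φ1=-0.4124929, φ2=-0.1903753, Δφ=0.2221176, Δλ=1.9257841 rad; a=sin²(Δφ/2)+cosφ1·cosφ2·sin²(Δλ/2)=0.6184061807; c=2·atan2(√a, √(1-a))=1.809879895; dist=6371·c=11530.745 ≈ 11530.7 km; running total=38919.5 km
Leg 3 bearing: y=sinΔλ·cosφ2=0.92071048, x=cosφ1·sinφ2-sinφ1·cosφ2·cosΔλ=-0.31018077; θ=atan2(y, x)=108.6183° ≈ 108.6°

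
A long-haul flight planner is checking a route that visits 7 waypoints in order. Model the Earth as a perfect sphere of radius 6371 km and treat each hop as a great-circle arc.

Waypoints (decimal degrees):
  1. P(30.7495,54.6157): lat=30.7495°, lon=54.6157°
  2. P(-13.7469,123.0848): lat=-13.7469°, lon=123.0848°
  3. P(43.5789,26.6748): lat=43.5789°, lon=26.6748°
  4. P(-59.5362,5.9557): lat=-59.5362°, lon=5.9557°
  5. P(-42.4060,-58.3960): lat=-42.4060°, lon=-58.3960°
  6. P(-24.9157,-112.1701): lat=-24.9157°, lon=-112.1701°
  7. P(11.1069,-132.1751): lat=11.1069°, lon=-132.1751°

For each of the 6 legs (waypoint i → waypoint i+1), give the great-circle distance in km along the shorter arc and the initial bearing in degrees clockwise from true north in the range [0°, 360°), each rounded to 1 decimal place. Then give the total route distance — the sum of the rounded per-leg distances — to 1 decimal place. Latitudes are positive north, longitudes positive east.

Leg 1: dist=8822.9 km, bearing=113.2°
Leg 2: dist=11567.2 km, bearing=312.1°
Leg 3: dist=11621.7 km, bearing=190.7°
Leg 4: dist=4668.5 km, bearing=264.3°
Leg 5: dist=5244.8 km, bearing=273.9°
Leg 6: dist=4555.3 km, bearing=329.2°
Total: 46480.4 km

Leg 1: φ1=0.5366800, φ2=-0.2399287, Δφ=-0.7766087, Δλ=1.1950112 rad; a=sin²(Δφ/2)+cosφ1·cosφ2·sin²(Δλ/2)=0.4075635040; c=2·atan2(√a, √(1-a))=1.384853702; dist=6371·c=8822.903 ≈ 8822.9 km; running total=8822.9 km
Leg 1 bearing: y=sinΔλ·cosφ2=0.90357356, x=cosφ1·sinφ2-sinφ1·cosφ2·cosΔλ=-0.38649294; θ=atan2(y, x)=113.1582° ≈ 113.2°
Leg 2: φ1=-0.2399287, φ2=0.7605953, Δφ=1.0005240, Δλ=-1.6826719 rad; a=sin²(Δφ/2)+cosφ1·cosφ2·sin²(Δλ/2)=0.6211865535; c=2·atan2(√a, √(1-a))=1.815607474; dist=6371·c=11567.235 ≈ 11567.2 km; running total=20390.1 km
Leg 2 bearing: y=sinΔλ·cosφ2=-0.71989699, x=cosφ1·sinφ2-sinφ1·cosφ2·cosΔλ=0.65038727; θ=atan2(y, x)=-47.9039° <0 so +360° → 312.0961° ≈ 312.1°
Leg 3: φ1=0.7605953, φ2=-1.0391027, Δφ=-1.7996980, Δλ=-0.3616165 rad; a=sin²(Δφ/2)+cosφ1·cosφ2·sin²(Δλ/2)=0.6253306812; c=2·atan2(√a, √(1-a))=1.824159694; dist=6371·c=11621.721 ≈ 11621.7 km; running total=32011.8 km
Leg 3 bearing: y=sinΔλ·cosφ2=-0.17936767, x=cosφ1·sinφ2-sinφ1·cosφ2·cosΔλ=-0.95131284; θ=atan2(y, x)=-169.3224° <0 so +360° → 190.6776° ≈ 190.7°
Leg 4: φ1=-1.0391027, φ2=-0.7401243, Δφ=0.2989784, Δλ=-1.1231490 rad; a=sin²(Δφ/2)+cosφ1·cosφ2·sin²(Δλ/2)=0.1283399854; c=2·atan2(√a, √(1-a))=0.732776410; dist=6371·c=4668.519 ≈ 4668.5 km; running total=36680.3 km
Leg 4 bearing: y=sinΔλ·cosφ2=-0.66563017, x=cosφ1·sinφ2-sinφ1·cosφ2·cosΔλ=-0.06642146; θ=atan2(y, x)=-95.6985° <0 so +360° → 264.3015° ≈ 264.3°
Leg 5: φ1=-0.7401243, φ2=-0.4348610, Δφ=0.3052633, Δλ=-0.9385351 rad; a=sin²(Δφ/2)+cosφ1·cosφ2·sin²(Δλ/2)=0.1600719191; c=2·atan2(√a, √(1-a))=0.823229850; dist=6371·c=5244.797 ≈ 5244.8 km; running total=41925.1 km
Leg 5 bearing: y=sinΔλ·cosφ2=-0.73161319, x=cosφ1·sinφ2-sinφ1·cosφ2·cosΔλ=0.05037599; θ=atan2(y, x)=-86.0611° <0 so +360° → 273.9389° ≈ 273.9°
Leg 6: φ1=-0.4348610, φ2=0.1938520, Δφ=0.6287130, Δλ=-0.3491531 rad; a=sin²(Δφ/2)+cosφ1·cosφ2·sin²(Δλ/2)=0.1224557566; c=2·atan2(√a, √(1-a))=0.715007252; dist=6371·c=4555.311 ≈ 4555.3 km; running total=46480.4 km
Leg 6 bearing: y=sinΔλ·cosφ2=-0.33569439, x=cosφ1·sinφ2-sinφ1·cosφ2·cosΔλ=0.56316130; θ=atan2(y, x)=-30.7987° <0 so +360° → 329.2013° ≈ 329.2°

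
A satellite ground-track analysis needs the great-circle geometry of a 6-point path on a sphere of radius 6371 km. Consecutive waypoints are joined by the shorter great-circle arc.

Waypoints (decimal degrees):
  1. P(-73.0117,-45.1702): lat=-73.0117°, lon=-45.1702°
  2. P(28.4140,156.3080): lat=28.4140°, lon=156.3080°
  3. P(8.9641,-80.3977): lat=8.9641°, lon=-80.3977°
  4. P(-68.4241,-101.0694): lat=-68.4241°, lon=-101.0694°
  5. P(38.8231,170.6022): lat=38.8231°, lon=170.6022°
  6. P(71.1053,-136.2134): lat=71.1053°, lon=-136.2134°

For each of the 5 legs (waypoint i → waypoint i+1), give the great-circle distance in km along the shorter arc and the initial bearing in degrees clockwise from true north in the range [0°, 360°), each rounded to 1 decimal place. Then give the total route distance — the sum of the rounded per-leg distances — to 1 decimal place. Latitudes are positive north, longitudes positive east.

Leg 1: φ1=-1.2742946, φ2=0.4959179, Δφ=1.7702124, Δλ=3.5164580 rad; a=sin²(Δφ/2)+cosφ1·cosφ2·sin²(Δλ/2)=0.8471044265; c=2·atan2(√a, √(1-a))=2.338116483; dist=6371·c=14896.140 ≈ 14896.1 km; running total=14896.1 km
Leg 1 bearing: y=sinΔλ·cosφ2=-0.32203829, x=cosφ1·sinφ2-sinφ1·cosφ2·cosΔλ=-0.64371221; θ=atan2(y, x)=-153.4220° <0 so +360° → 206.5780° ≈ 206.6°
Leg 2: φ1=0.4959179, φ2=0.1564531, Δφ=-0.3394648, Δλ=-4.1312938 rad; a=sin²(Δφ/2)+cosφ1·cosφ2·sin²(Δλ/2)=0.7013850354; c=2·atan2(√a, √(1-a))=1.985337568; dist=6371·c=12648.586 ≈ 12648.6 km; running total=27544.7 km
Leg 2 bearing: y=sinΔλ·cosφ2=0.82565290, x=cosφ1·sinφ2-sinφ1·cosφ2·cosΔλ=0.39506147; θ=atan2(y, x)=64.4296° ≈ 64.4°
Leg 3: φ1=0.1564531, φ2=-1.1942258, Δφ=-1.3506789, Δλ=-0.3607892 rad; a=sin²(Δφ/2)+cosφ1·cosφ2·sin²(Δλ/2)=0.4025209181; c=2·atan2(√a, √(1-a))=1.374581531; dist=6371·c=8757.459 ≈ 8757.5 km; running total=36302.2 km
Leg 3 bearing: y=sinΔλ·cosφ2=-0.12981459, x=cosφ1·sinφ2-sinφ1·cosφ2·cosΔλ=-0.97218285; θ=atan2(y, x)=-172.3943° <0 so +360° → 187.6057° ≈ 187.6°
Leg 4: φ1=-1.1942258, φ2=0.6775909, Δφ=1.8718168, Δλ=4.7415639 rad; a=sin²(Δφ/2)+cosφ1·cosφ2·sin²(Δλ/2)=0.7873166507; c=2·atan2(√a, √(1-a))=2.182952343; dist=6371·c=13907.589 ≈ 13907.6 km; running total=50209.8 km
Leg 4 bearing: y=sinΔλ·cosφ2=-0.77875373, x=cosφ1·sinφ2-sinφ1·cosφ2·cosΔλ=0.25167281; θ=atan2(y, x)=-72.0905° <0 so +360° → 287.9095° ≈ 287.9°
Leg 5: φ1=0.6775909, φ2=1.2410216, Δφ=0.5634307, Δλ=-5.3549424 rad; a=sin²(Δφ/2)+cosφ1·cosφ2·sin²(Δλ/2)=0.1278399917; c=2·atan2(√a, √(1-a))=0.731280273; dist=6371·c=4658.987 ≈ 4659.0 km; running total=54868.8 km
Leg 5 bearing: y=sinΔλ·cosφ2=0.25924794, x=cosφ1·sinφ2-sinφ1·cosφ2·cosΔλ=0.61544961; θ=atan2(y, x)=22.8425° ≈ 22.8°

Leg 1: dist=14896.1 km, bearing=206.6°
Leg 2: dist=12648.6 km, bearing=64.4°
Leg 3: dist=8757.5 km, bearing=187.6°
Leg 4: dist=13907.6 km, bearing=287.9°
Leg 5: dist=4659.0 km, bearing=22.8°
Total: 54868.8 km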